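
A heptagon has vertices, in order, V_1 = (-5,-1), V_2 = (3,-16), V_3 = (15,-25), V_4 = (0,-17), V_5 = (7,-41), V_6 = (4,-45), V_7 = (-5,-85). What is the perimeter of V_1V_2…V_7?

204

|V_1V_2| = √((8)² + (-15)²) = √289 = 17
|V_2V_3| = √((12)² + (-9)²) = √225 = 15
|V_3V_4| = √((-15)² + (8)²) = √289 = 17
|V_4V_5| = √((7)² + (-24)²) = √625 = 25
|V_5V_6| = √((-3)² + (-4)²) = √25 = 5
|V_6V_7| = √((-9)² + (-40)²) = √1681 = 41
|V_7V_1| = √((0)² + (84)²) = √7056 = 84
Perimeter = 17 + 15 + 17 + 25 + 5 + 41 + 84 = 204.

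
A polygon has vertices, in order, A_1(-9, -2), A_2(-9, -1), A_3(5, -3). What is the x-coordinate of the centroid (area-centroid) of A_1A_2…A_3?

-13/3

Apply the shoelace (surveyor's) formula. First the cross-terms c_i = x_i·y_{i+1} − x_{i+1}·y_i:
  -9, 32, -37  ⇒  2A = -14, A = -7.
Then Σ (x_i + x_{i+1})·c_i = 182, so x̄ = 182 / (6·(-7)) = -13/3.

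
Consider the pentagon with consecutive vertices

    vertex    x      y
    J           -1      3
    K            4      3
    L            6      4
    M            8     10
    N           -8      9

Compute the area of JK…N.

74

Apply the shoelace formula: 2A = Σ (x_i·y_{i+1} − x_{i+1}·y_i), indices taken mod 5.
J→K: (-1)(3) − (4)(3) = -15
K→L: (4)(4) − (6)(3) = -2
L→M: (6)(10) − (8)(4) = 28
M→N: (8)(9) − (-8)(10) = 152
N→J: (-8)(3) − (-1)(9) = -15
Σ = 148
Area = |Σ|/2 = 74.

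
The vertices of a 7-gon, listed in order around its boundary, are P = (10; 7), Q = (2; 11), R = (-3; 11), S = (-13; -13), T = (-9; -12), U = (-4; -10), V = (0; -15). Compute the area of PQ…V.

Apply the surveyor's formula: 2A = Σ (x_i·y_{i+1} − x_{i+1}·y_i), indices taken mod 7.
P→Q: (10)(11) − (2)(7) = 96
Q→R: (2)(11) − (-3)(11) = 55
R→S: (-3)(-13) − (-13)(11) = 182
S→T: (-13)(-12) − (-9)(-13) = 39
T→U: (-9)(-10) − (-4)(-12) = 42
U→V: (-4)(-15) − (0)(-10) = 60
V→P: (0)(7) − (10)(-15) = 150
Σ = 624
Area = |Σ|/2 = 312.

312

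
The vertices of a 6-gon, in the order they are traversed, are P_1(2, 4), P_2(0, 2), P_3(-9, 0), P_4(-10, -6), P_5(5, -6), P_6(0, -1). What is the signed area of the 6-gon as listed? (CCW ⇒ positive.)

81.5

Apply the shoelace (surveyor's) formula: 2A = Σ (x_i·y_{i+1} − x_{i+1}·y_i), indices taken mod 6.
Σ = (4) + (18) + (54) + (90) + (-5) + (2) = 163
Signed area = Σ/2 = 81.5 (positive ⇒ counter-clockwise traversal).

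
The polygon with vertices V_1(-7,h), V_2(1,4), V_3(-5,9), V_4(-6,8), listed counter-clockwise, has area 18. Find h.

5

The doubled signed area Σ (x_i y_{i+1} − x_{i+1} y_i) is linear in h.
With h=0 it equals 71; the coefficient of h is -7 (from the two edges through V_1).
So -7·h + 71 = 2·18 = 36 ⇒ h = 5.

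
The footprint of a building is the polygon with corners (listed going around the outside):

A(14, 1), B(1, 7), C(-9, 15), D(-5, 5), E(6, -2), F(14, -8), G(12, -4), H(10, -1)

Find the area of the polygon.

128.5

Σ = (97) + (78) + (30) + (-20) + (-20) + (40) + (28) + (24) = 257
Area = |Σ|/2 = 128.5.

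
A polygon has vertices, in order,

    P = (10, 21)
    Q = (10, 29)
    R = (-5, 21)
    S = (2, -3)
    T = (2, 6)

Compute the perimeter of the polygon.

|PQ| = √((0)² + (8)²) = √64 = 8
|QR| = √((-15)² + (-8)²) = √289 = 17
|RS| = √((7)² + (-24)²) = √625 = 25
|ST| = √((0)² + (9)²) = √81 = 9
|TP| = √((8)² + (15)²) = √289 = 17
Perimeter = 8 + 17 + 25 + 9 + 17 = 76.

76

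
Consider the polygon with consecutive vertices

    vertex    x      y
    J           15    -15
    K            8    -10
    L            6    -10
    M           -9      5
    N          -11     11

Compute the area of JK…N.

77

Σ = (-30) + (-20) + (-60) + (-44) + (0) = -154
Area = |Σ|/2 = 77.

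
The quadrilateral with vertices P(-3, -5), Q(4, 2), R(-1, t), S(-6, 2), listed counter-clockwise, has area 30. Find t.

1

Write out the shoelace sum; only the two edges meeting at R involve t:
2·Area = [(4·t − (-1)·2) + ((-1)·2 − (-6)·t)] + 50
       = 10·t + 50 = 60
⇒ t = 1.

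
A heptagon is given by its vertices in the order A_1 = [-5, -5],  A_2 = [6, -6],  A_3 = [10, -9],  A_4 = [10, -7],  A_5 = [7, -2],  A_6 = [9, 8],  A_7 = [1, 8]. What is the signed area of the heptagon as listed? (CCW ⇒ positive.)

A_1→A_2: (-5)(-6) − (6)(-5) = 60
A_2→A_3: (6)(-9) − (10)(-6) = 6
A_3→A_4: (10)(-7) − (10)(-9) = 20
A_4→A_5: (10)(-2) − (7)(-7) = 29
A_5→A_6: (7)(8) − (9)(-2) = 74
A_6→A_7: (9)(8) − (1)(8) = 64
A_7→A_1: (1)(-5) − (-5)(8) = 35
Σ = 288
Signed area = Σ/2 = 144 (positive ⇒ counter-clockwise traversal).

144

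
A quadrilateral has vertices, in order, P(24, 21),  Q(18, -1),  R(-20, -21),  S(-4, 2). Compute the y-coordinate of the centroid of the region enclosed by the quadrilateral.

-1/88

Apply the surveyor's formula. First the cross-terms c_i = x_i·y_{i+1} − x_{i+1}·y_i:
  -402, -398, -124, -132  ⇒  2A = -1056, A = -528.
Then Σ (y_i + y_{i+1})·c_i = 36, so ȳ = 36 / (6·(-528)) = -1/88.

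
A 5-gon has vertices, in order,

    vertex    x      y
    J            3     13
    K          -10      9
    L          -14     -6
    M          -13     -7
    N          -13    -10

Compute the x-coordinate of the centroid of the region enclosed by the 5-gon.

-1909/263

Apply the surveyor's formula. First the cross-terms c_i = x_i·y_{i+1} − x_{i+1}·y_i:
  157, 186, 20, 39, -139  ⇒  2A = 263, A = 131.5.
Then Σ (x_i + x_{i+1})·c_i = -5727, so x̄ = -5727 / (6·131.5) = -1909/263.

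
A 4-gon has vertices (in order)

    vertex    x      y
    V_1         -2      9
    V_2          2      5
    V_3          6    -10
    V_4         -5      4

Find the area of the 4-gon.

70.5

Apply the surveyor's formula: 2A = Σ (x_i·y_{i+1} − x_{i+1}·y_i), indices taken mod 4.
Cross-terms: -28, -50, -26, -37  ⇒  Σ = -141
Area = |Σ|/2 = 70.5.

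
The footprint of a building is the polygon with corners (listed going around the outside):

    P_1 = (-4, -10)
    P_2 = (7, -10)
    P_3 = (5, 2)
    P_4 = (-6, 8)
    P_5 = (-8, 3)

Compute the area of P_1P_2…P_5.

Apply the shoelace (surveyor's) formula: 2A = Σ (x_i·y_{i+1} − x_{i+1}·y_i), indices taken mod 5.
Cross-terms: 110, 64, 52, 46, 92  ⇒  Σ = 364
Area = |Σ|/2 = 182.

182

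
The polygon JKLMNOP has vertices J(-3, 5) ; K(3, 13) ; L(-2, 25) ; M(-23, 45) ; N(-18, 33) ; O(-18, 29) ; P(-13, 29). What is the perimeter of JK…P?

100

|JK| = √((6)² + (8)²) = √100 = 10
|KL| = √((-5)² + (12)²) = √169 = 13
|LM| = √((-21)² + (20)²) = √841 = 29
|MN| = √((5)² + (-12)²) = √169 = 13
|NO| = √((0)² + (-4)²) = √16 = 4
|OP| = √((5)² + (0)²) = √25 = 5
|PJ| = √((10)² + (-24)²) = √676 = 26
Perimeter = 10 + 13 + 29 + 13 + 4 + 5 + 26 = 100.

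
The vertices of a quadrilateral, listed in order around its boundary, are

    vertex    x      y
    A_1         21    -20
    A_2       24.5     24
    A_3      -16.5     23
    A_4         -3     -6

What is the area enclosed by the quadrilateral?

Apply the surveyor's formula: 2A = Σ (x_i·y_{i+1} − x_{i+1}·y_i), indices taken mod 4.
Σ = (994) + (959.5) + (168) + (186) = 2307.5
Area = |Σ|/2 = 1153.75.

1153.75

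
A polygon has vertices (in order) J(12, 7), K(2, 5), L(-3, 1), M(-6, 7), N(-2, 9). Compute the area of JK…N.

Apply the surveyor's formula: 2A = Σ (x_i·y_{i+1} − x_{i+1}·y_i), indices taken mod 5.
Σ = (46) + (17) + (-15) + (-40) + (-122) = -114
Area = |Σ|/2 = 57.

57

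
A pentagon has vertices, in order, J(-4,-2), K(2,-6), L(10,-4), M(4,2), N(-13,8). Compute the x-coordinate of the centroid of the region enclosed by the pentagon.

-109/174

Apply the surveyor's formula. First the cross-terms c_i = x_i·y_{i+1} − x_{i+1}·y_i:
  28, 52, 36, 58, 58  ⇒  2A = 232, A = 116.
Then Σ (x_i + x_{i+1})·c_i = -436, so x̄ = -436 / (6·116) = -109/174.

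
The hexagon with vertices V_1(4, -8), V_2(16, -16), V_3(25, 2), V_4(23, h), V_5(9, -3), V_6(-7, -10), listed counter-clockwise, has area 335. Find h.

The doubled signed area Σ (x_i y_{i+1} − x_{i+1} y_i) is linear in h.
With h=0 it equals 366; the coefficient of h is 16 (from the two edges through V_4).
So 16·h + 366 = 2·335 = 670 ⇒ h = 19.

19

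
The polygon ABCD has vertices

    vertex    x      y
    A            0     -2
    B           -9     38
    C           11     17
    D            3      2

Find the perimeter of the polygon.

|AB| = √((-9)² + (40)²) = √1681 = 41
|BC| = √((20)² + (-21)²) = √841 = 29
|CD| = √((-8)² + (-15)²) = √289 = 17
|DA| = √((-3)² + (-4)²) = √25 = 5
Perimeter = 41 + 29 + 17 + 5 = 92.

92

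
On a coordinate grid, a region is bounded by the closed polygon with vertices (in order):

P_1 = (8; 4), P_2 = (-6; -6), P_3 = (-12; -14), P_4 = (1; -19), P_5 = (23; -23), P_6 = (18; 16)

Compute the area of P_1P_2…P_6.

685

Apply the shoelace (surveyor's) formula: 2A = Σ (x_i·y_{i+1} − x_{i+1}·y_i), indices taken mod 6.
Cross-terms: -24, 12, 242, 414, 782, -56  ⇒  Σ = 1370
Area = |Σ|/2 = 685.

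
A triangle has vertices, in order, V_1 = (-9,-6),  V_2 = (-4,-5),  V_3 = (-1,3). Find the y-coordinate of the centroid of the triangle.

-8/3

Apply the shoelace formula. First the cross-terms c_i = x_i·y_{i+1} − x_{i+1}·y_i:
  21, -17, 33  ⇒  2A = 37, A = 18.5.
Then Σ (y_i + y_{i+1})·c_i = -296, so ȳ = -296 / (6·18.5) = -8/3.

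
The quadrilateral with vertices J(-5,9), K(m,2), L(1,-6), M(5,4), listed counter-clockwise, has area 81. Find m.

The doubled signed area Σ (x_i y_{i+1} − x_{i+1} y_i) is linear in m.
With m=0 it equals 87; the coefficient of m is -15 (from the two edges through K).
So -15·m + 87 = 2·81 = 162 ⇒ m = -5.

-5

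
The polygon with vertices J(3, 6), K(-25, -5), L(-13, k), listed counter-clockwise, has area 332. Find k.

Write out the shoelace sum; only the two edges meeting at L involve k:
2·Area = [((-25)·k − (-13)·(-5)) + ((-13)·6 − 3·k)] + 135
       = -28·k + -8 = 664
⇒ k = -24.

-24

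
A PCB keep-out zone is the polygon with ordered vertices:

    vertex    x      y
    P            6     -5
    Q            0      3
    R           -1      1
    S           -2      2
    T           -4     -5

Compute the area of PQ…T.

P→Q: (6)(3) − (0)(-5) = 18
Q→R: (0)(1) − (-1)(3) = 3
R→S: (-1)(2) − (-2)(1) = 0
S→T: (-2)(-5) − (-4)(2) = 18
T→P: (-4)(-5) − (6)(-5) = 50
Σ = 89
Area = |Σ|/2 = 44.5.

44.5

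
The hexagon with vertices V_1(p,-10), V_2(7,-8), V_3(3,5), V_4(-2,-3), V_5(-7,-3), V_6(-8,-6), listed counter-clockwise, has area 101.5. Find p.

The doubled signed area Σ (x_i y_{i+1} − x_{i+1} y_i) is linear in p.
With p=0 it equals 213; the coefficient of p is -2 (from the two edges through V_1).
So -2·p + 213 = 2·101.5 = 203 ⇒ p = 5.

5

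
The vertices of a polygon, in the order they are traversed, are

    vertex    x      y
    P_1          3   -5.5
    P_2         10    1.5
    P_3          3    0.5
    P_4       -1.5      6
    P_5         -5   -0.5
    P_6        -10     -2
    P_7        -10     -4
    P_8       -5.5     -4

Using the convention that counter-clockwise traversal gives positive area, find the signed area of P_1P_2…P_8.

Apply the shoelace (surveyor's) formula: 2A = Σ (x_i·y_{i+1} − x_{i+1}·y_i), indices taken mod 8.
Σ = (59.5) + (0.5) + (18.75) + (30.75) + (5) + (20) + (18) + (42.25) = 194.75
Signed area = Σ/2 = 97.375 (positive ⇒ counter-clockwise traversal).

97.375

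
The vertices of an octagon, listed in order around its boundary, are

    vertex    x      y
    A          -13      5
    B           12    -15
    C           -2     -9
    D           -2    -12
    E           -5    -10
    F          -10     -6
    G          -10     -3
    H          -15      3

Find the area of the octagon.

124

Apply the shoelace formula: 2A = Σ (x_i·y_{i+1} − x_{i+1}·y_i), indices taken mod 8.
Σ = (135) + (-138) + (6) + (-40) + (-70) + (-30) + (-75) + (-36) = -248
Area = |Σ|/2 = 124.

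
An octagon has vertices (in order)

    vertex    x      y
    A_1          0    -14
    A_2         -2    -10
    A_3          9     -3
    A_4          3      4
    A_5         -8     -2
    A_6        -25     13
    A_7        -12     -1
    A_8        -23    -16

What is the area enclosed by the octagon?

Σ = (-28) + (96) + (45) + (26) + (-154) + (181) + (169) + (322) = 657
Area = |Σ|/2 = 328.5.

328.5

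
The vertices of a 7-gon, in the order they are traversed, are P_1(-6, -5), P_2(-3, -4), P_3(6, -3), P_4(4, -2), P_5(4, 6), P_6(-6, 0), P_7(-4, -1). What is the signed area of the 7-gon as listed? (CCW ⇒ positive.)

Apply Gauss's area formula: 2A = Σ (x_i·y_{i+1} − x_{i+1}·y_i), indices taken mod 7.
P_1→P_2: (-6)(-4) − (-3)(-5) = 9
P_2→P_3: (-3)(-3) − (6)(-4) = 33
P_3→P_4: (6)(-2) − (4)(-3) = 0
P_4→P_5: (4)(6) − (4)(-2) = 32
P_5→P_6: (4)(0) − (-6)(6) = 36
P_6→P_7: (-6)(-1) − (-4)(0) = 6
P_7→P_1: (-4)(-5) − (-6)(-1) = 14
Σ = 130
Signed area = Σ/2 = 65 (positive ⇒ counter-clockwise traversal).

65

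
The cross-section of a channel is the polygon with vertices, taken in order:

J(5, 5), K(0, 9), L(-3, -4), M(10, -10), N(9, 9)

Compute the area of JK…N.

161

Apply the shoelace formula: 2A = Σ (x_i·y_{i+1} − x_{i+1}·y_i), indices taken mod 5.
J→K: (5)(9) − (0)(5) = 45
K→L: (0)(-4) − (-3)(9) = 27
L→M: (-3)(-10) − (10)(-4) = 70
M→N: (10)(9) − (9)(-10) = 180
N→J: (9)(5) − (5)(9) = 0
Σ = 322
Area = |Σ|/2 = 161.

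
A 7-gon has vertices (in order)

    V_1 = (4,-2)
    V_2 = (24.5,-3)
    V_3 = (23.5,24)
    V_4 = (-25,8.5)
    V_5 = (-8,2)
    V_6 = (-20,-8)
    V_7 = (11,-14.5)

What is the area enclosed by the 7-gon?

1015.625

V_1→V_2: (4)(-3) − (24.5)(-2) = 37
V_2→V_3: (24.5)(24) − (23.5)(-3) = 658.5
V_3→V_4: (23.5)(8.5) − (-25)(24) = 799.75
V_4→V_5: (-25)(2) − (-8)(8.5) = 18
V_5→V_6: (-8)(-8) − (-20)(2) = 104
V_6→V_7: (-20)(-14.5) − (11)(-8) = 378
V_7→V_1: (11)(-2) − (4)(-14.5) = 36
Σ = 2031.25
Area = |Σ|/2 = 1015.625.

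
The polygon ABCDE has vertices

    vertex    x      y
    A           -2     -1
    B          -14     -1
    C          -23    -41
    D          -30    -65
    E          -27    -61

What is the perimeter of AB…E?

148

|AB| = √((-12)² + (0)²) = √144 = 12
|BC| = √((-9)² + (-40)²) = √1681 = 41
|CD| = √((-7)² + (-24)²) = √625 = 25
|DE| = √((3)² + (4)²) = √25 = 5
|EA| = √((25)² + (60)²) = √4225 = 65
Perimeter = 12 + 41 + 25 + 5 + 65 = 148.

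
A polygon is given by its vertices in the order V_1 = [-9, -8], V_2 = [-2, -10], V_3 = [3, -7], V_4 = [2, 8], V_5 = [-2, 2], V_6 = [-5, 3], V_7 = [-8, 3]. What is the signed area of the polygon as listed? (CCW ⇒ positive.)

Σ = (74) + (44) + (38) + (20) + (4) + (9) + (91) = 280
Signed area = Σ/2 = 140 (positive ⇒ counter-clockwise traversal).

140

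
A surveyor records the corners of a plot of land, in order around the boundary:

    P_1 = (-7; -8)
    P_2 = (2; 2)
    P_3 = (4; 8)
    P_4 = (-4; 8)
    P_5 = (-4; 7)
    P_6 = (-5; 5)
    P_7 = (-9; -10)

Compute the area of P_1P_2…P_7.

Σ = (2) + (8) + (64) + (4) + (15) + (95) + (2) = 190
Area = |Σ|/2 = 95.

95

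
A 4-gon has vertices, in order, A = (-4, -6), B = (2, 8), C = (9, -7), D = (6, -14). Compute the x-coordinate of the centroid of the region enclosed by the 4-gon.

25/9

Apply the surveyor's formula. First the cross-terms c_i = x_i·y_{i+1} − x_{i+1}·y_i:
  -20, -86, -84, -92  ⇒  2A = -282, A = -141.
Then Σ (x_i + x_{i+1})·c_i = -2350, so x̄ = -2350 / (6·(-141)) = 25/9.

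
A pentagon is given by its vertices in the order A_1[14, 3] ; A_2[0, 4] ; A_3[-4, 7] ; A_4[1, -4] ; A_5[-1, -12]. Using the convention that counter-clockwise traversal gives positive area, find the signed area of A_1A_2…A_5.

115

Apply the shoelace formula: 2A = Σ (x_i·y_{i+1} − x_{i+1}·y_i), indices taken mod 5.
Σ = (56) + (16) + (9) + (-16) + (165) = 230
Signed area = Σ/2 = 115 (positive ⇒ counter-clockwise traversal).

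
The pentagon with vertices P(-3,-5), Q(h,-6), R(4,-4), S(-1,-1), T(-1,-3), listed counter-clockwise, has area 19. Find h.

6

Write out the shoelace sum; only the two edges meeting at Q involve h:
2·Area = [((-3)·(-6) − h·(-5)) + (h·(-4) − 4·(-6))] + -10
       = 1·h + 32 = 38
⇒ h = 6.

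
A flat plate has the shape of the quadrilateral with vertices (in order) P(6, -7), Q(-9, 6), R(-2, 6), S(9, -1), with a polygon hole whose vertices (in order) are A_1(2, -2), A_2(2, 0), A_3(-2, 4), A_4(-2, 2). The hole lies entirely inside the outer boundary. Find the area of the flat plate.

Outer boundary:
Apply Gauss's area formula: 2A = Σ (x_i·y_{i+1} − x_{i+1}·y_i), indices taken mod 4.
Σ = (-27) + (-42) + (-52) + (-57) = -178
Area = |Σ|/2 = 89.
Hole:
Apply the shoelace (surveyor's) formula: 2A = Σ (x_i·y_{i+1} − x_{i+1}·y_i), indices taken mod 4.
Σ = (4) + (8) + (4) + (0) = 16
Area = |Σ|/2 = 8.
Net area = 89 − 8 = 81.

81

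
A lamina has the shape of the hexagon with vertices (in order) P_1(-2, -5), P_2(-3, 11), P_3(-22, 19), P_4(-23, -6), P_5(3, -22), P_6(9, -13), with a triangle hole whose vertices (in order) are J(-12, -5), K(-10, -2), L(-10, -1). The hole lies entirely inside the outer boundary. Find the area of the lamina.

663.5

Outer boundary:
Apply the shoelace formula: 2A = Σ (x_i·y_{i+1} − x_{i+1}·y_i), indices taken mod 6.
Cross-terms: -37, 185, 569, 524, 159, -71  ⇒  Σ = 1329
Area = |Σ|/2 = 664.5.
Hole:
Apply the shoelace (surveyor's) formula: 2A = Σ (x_i·y_{i+1} − x_{i+1}·y_i), indices taken mod 3.
Σ = (-26) + (-10) + (38) = 2
Area = |Σ|/2 = 1.
Net area = 664.5 − 1 = 663.5.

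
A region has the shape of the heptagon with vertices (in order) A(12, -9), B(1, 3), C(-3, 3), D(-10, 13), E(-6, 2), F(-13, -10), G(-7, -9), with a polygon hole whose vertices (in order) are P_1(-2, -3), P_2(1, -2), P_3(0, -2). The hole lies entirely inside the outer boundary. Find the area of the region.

204.5

Outer boundary:
Apply Gauss's area formula: 2A = Σ (x_i·y_{i+1} − x_{i+1}·y_i), indices taken mod 7.
A→B: (12)(3) − (1)(-9) = 45
B→C: (1)(3) − (-3)(3) = 12
C→D: (-3)(13) − (-10)(3) = -9
D→E: (-10)(2) − (-6)(13) = 58
E→F: (-6)(-10) − (-13)(2) = 86
F→G: (-13)(-9) − (-7)(-10) = 47
G→A: (-7)(-9) − (12)(-9) = 171
Σ = 410
Area = |Σ|/2 = 205.
Hole:
Apply the surveyor's formula: 2A = Σ (x_i·y_{i+1} − x_{i+1}·y_i), indices taken mod 3.
Σ = (7) + (-2) + (-4) = 1
Area = |Σ|/2 = 0.5.
Net area = 205 − 0.5 = 204.5.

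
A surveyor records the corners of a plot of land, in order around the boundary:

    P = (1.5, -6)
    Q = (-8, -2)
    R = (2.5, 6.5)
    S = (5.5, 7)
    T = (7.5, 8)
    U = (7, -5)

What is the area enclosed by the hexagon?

Apply Gauss's area formula: 2A = Σ (x_i·y_{i+1} − x_{i+1}·y_i), indices taken mod 6.
Cross-terms: -51, -47, -18.25, -8.5, -93.5, -34.5  ⇒  Σ = -252.75
Area = |Σ|/2 = 126.375.

126.375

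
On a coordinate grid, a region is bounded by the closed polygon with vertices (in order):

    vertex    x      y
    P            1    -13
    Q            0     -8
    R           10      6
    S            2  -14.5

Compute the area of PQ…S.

Apply the surveyor's formula: 2A = Σ (x_i·y_{i+1} − x_{i+1}·y_i), indices taken mod 4.
Cross-terms: -8, 80, -157, -11.5  ⇒  Σ = -96.5
Area = |Σ|/2 = 48.25.

48.25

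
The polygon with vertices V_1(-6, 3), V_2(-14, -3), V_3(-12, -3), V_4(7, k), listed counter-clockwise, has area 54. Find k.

The doubled signed area Σ (x_i y_{i+1} − x_{i+1} y_i) is linear in k.
With k=0 it equals 108; the coefficient of k is -6 (from the two edges through V_4).
So -6·k + 108 = 2·54 = 108 ⇒ k = 0.

0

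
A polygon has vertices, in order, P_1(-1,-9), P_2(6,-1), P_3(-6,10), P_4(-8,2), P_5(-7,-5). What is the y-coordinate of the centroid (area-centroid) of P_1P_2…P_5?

-74/289

Apply Gauss's area formula. First the cross-terms c_i = x_i·y_{i+1} − x_{i+1}·y_i:
  55, 54, 68, 54, 58  ⇒  2A = 289, A = 144.5.
Then Σ (y_i + y_{i+1})·c_i = -222, so ȳ = -222 / (6·144.5) = -74/289.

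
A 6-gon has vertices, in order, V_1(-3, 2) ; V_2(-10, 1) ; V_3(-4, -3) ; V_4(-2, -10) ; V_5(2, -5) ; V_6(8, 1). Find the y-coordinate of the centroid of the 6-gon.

Apply the surveyor's formula. First the cross-terms c_i = x_i·y_{i+1} − x_{i+1}·y_i:
  17, 34, 34, 30, 42, 19  ⇒  2A = 176, A = 88.
Then Σ (y_i + y_{i+1})·c_i = -1020, so ȳ = -1020 / (6·88) = -85/44.

-85/44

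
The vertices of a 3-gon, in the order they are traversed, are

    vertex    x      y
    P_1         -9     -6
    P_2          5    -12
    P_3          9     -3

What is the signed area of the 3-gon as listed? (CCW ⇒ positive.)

75

Apply the shoelace (surveyor's) formula: 2A = Σ (x_i·y_{i+1} − x_{i+1}·y_i), indices taken mod 3.
Σ = (138) + (93) + (-81) = 150
Signed area = Σ/2 = 75 (positive ⇒ counter-clockwise traversal).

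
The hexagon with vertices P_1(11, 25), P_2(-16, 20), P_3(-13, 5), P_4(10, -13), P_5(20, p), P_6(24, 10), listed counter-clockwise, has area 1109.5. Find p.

Write out the shoelace sum; only the two edges meeting at P_5 involve p:
2·Area = [(10·p − 20·(-13)) + (20·10 − 24·p)] + 1409
       = -14·p + 1869 = 2219
⇒ p = -25.

-25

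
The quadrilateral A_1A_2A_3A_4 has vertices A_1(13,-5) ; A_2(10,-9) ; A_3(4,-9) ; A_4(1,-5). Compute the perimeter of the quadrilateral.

|A_1A_2| = √((-3)² + (-4)²) = √25 = 5
|A_2A_3| = √((-6)² + (0)²) = √36 = 6
|A_3A_4| = √((-3)² + (4)²) = √25 = 5
|A_4A_1| = √((12)² + (0)²) = √144 = 12
Perimeter = 5 + 6 + 5 + 12 = 28.

28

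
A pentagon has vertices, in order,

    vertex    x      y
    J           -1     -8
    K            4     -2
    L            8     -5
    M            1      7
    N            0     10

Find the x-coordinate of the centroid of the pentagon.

Apply Gauss's area formula. First the cross-terms c_i = x_i·y_{i+1} − x_{i+1}·y_i:
  34, -4, 61, 10, 10  ⇒  2A = 111, A = 55.5.
Then Σ (x_i + x_{i+1})·c_i = 603, so x̄ = 603 / (6·55.5) = 67/37.

67/37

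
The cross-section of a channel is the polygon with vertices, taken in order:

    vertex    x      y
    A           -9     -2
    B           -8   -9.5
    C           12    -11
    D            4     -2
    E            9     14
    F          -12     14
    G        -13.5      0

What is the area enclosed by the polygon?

437.75

Apply the surveyor's formula: 2A = Σ (x_i·y_{i+1} − x_{i+1}·y_i), indices taken mod 7.
Cross-terms: 69.5, 202, 20, 74, 294, 189, 27  ⇒  Σ = 875.5
Area = |Σ|/2 = 437.75.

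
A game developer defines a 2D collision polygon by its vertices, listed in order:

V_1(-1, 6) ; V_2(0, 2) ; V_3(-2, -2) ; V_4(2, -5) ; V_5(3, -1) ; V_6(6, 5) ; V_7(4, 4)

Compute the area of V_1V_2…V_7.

Cross-terms: -2, 4, 14, 13, 21, 4, 28  ⇒  Σ = 82
Area = |Σ|/2 = 41.

41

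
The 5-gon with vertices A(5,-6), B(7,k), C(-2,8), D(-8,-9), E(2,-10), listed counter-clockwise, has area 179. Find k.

The doubled signed area Σ (x_i y_{i+1} − x_{i+1} y_i) is linear in k.
With k=0 it equals 316; the coefficient of k is 7 (from the two edges through B).
So 7·k + 316 = 2·179 = 358 ⇒ k = 6.

6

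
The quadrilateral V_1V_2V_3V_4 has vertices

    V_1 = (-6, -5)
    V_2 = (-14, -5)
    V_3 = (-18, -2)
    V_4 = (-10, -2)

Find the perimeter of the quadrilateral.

26

|V_1V_2| = √((-8)² + (0)²) = √64 = 8
|V_2V_3| = √((-4)² + (3)²) = √25 = 5
|V_3V_4| = √((8)² + (0)²) = √64 = 8
|V_4V_1| = √((4)² + (-3)²) = √25 = 5
Perimeter = 8 + 5 + 8 + 5 = 26.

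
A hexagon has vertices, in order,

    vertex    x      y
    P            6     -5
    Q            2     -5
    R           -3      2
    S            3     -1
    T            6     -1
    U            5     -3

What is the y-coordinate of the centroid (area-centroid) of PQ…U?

-332/153

Apply the surveyor's formula. First the cross-terms c_i = x_i·y_{i+1} − x_{i+1}·y_i:
  -20, -11, -3, 3, -13, -7  ⇒  2A = -51, A = -25.5.
Then Σ (y_i + y_{i+1})·c_i = 332, so ȳ = 332 / (6·(-25.5)) = -332/153.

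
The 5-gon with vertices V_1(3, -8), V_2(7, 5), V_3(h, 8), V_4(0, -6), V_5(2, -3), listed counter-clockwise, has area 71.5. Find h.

-1

The doubled signed area Σ (x_i y_{i+1} − x_{i+1} y_i) is linear in h.
With h=0 it equals 132; the coefficient of h is -11 (from the two edges through V_3).
So -11·h + 132 = 2·71.5 = 143 ⇒ h = -1.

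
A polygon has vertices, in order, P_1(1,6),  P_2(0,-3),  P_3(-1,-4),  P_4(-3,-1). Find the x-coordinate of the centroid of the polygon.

Apply the surveyor's formula. First the cross-terms c_i = x_i·y_{i+1} − x_{i+1}·y_i:
  -3, -3, -11, -17  ⇒  2A = -34, A = -17.
Then Σ (x_i + x_{i+1})·c_i = 78, so x̄ = 78 / (6·(-17)) = -13/17.

-13/17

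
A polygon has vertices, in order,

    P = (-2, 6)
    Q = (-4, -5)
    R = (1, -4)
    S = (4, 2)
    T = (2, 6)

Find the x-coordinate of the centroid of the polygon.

Apply the surveyor's formula. First the cross-terms c_i = x_i·y_{i+1} − x_{i+1}·y_i:
  34, 21, 18, 20, 24  ⇒  2A = 117, A = 58.5.
Then Σ (x_i + x_{i+1})·c_i = -57, so x̄ = -57 / (6·58.5) = -19/117.

-19/117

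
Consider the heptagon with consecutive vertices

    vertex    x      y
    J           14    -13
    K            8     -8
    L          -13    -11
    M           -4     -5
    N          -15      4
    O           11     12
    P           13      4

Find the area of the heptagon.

415.5

Σ = (-8) + (-192) + (21) + (-91) + (-224) + (-112) + (-225) = -831
Area = |Σ|/2 = 415.5.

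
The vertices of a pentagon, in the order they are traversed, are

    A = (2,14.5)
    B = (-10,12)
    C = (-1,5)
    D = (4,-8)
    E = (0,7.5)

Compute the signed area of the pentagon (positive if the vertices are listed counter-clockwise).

67

Σ = (169) + (-38) + (-12) + (30) + (-15) = 134
Signed area = Σ/2 = 67 (positive ⇒ counter-clockwise traversal).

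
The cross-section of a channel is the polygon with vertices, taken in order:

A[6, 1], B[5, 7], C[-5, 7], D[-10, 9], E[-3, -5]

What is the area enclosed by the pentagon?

118

Apply the surveyor's formula: 2A = Σ (x_i·y_{i+1} − x_{i+1}·y_i), indices taken mod 5.
Σ = (37) + (70) + (25) + (77) + (27) = 236
Area = |Σ|/2 = 118.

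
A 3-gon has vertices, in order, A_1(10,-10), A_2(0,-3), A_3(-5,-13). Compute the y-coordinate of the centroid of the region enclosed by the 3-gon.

-26/3

Apply the shoelace (surveyor's) formula. First the cross-terms c_i = x_i·y_{i+1} − x_{i+1}·y_i:
  -30, -15, 180  ⇒  2A = 135, A = 67.5.
Then Σ (y_i + y_{i+1})·c_i = -3510, so ȳ = -3510 / (6·67.5) = -26/3.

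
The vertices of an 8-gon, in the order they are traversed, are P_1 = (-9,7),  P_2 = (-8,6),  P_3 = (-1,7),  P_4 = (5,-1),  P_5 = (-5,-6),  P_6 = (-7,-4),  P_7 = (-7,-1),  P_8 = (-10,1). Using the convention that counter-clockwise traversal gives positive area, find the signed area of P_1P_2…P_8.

P_1→P_2: (-9)(6) − (-8)(7) = 2
P_2→P_3: (-8)(7) − (-1)(6) = -50
P_3→P_4: (-1)(-1) − (5)(7) = -34
P_4→P_5: (5)(-6) − (-5)(-1) = -35
P_5→P_6: (-5)(-4) − (-7)(-6) = -22
P_6→P_7: (-7)(-1) − (-7)(-4) = -21
P_7→P_8: (-7)(1) − (-10)(-1) = -17
P_8→P_1: (-10)(7) − (-9)(1) = -61
Σ = -238
Signed area = Σ/2 = -119 (negative ⇒ clockwise traversal).

-119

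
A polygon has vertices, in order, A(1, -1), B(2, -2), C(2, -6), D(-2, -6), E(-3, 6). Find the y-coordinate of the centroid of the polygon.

Apply the shoelace formula. First the cross-terms c_i = x_i·y_{i+1} − x_{i+1}·y_i:
  0, -8, -24, -30, -3  ⇒  2A = -65, A = -32.5.
Then Σ (y_i + y_{i+1})·c_i = 337, so ȳ = 337 / (6·(-32.5)) = -337/195.

-337/195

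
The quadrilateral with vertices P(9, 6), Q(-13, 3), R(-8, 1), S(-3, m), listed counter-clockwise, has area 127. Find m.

Write out the shoelace sum; only the two edges meeting at S involve m:
2·Area = [((-8)·m − (-3)·1) + ((-3)·6 − 9·m)] + 116
       = -17·m + 101 = 254
⇒ m = -9.

-9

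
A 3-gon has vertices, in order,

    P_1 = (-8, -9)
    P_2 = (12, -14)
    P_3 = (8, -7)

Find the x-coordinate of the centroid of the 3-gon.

4

Apply the surveyor's formula. First the cross-terms c_i = x_i·y_{i+1} − x_{i+1}·y_i:
  220, 28, -128  ⇒  2A = 120, A = 60.
Then Σ (x_i + x_{i+1})·c_i = 1440, so x̄ = 1440 / (6·60) = 4.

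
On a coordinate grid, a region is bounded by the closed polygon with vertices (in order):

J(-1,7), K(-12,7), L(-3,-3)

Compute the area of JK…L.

55

Cross-terms: 77, 57, -24  ⇒  Σ = 110
Area = |Σ|/2 = 55.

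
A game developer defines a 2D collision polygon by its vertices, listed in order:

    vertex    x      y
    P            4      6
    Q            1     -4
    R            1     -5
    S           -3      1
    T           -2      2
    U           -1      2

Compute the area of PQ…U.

28.5

Apply Gauss's area formula: 2A = Σ (x_i·y_{i+1} − x_{i+1}·y_i), indices taken mod 6.
Σ = (-22) + (-1) + (-14) + (-4) + (-2) + (-14) = -57
Area = |Σ|/2 = 28.5.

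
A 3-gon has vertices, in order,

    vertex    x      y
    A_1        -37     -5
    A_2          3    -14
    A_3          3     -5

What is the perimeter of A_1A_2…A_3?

|A_1A_2| = √((40)² + (-9)²) = √1681 = 41
|A_2A_3| = √((0)² + (9)²) = √81 = 9
|A_3A_1| = √((-40)² + (0)²) = √1600 = 40
Perimeter = 41 + 9 + 40 = 90.

90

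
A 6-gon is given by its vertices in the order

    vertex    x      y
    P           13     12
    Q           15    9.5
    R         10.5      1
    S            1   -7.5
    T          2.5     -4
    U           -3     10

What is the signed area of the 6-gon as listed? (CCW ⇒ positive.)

-179.625

Cross-terms: -56.5, -84.75, -79.75, 14.75, 13, -166  ⇒  Σ = -359.25
Signed area = Σ/2 = -179.625 (negative ⇒ clockwise traversal).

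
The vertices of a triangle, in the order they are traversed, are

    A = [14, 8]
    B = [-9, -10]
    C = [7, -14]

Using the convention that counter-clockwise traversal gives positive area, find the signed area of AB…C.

190

Apply the surveyor's formula: 2A = Σ (x_i·y_{i+1} − x_{i+1}·y_i), indices taken mod 3.
A→B: (14)(-10) − (-9)(8) = -68
B→C: (-9)(-14) − (7)(-10) = 196
C→A: (7)(8) − (14)(-14) = 252
Σ = 380
Signed area = Σ/2 = 190 (positive ⇒ counter-clockwise traversal).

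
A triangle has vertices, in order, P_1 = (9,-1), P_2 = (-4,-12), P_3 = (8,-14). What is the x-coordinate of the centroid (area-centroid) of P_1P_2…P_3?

13/3

Apply the surveyor's formula. First the cross-terms c_i = x_i·y_{i+1} − x_{i+1}·y_i:
  -112, 152, 118  ⇒  2A = 158, A = 79.
Then Σ (x_i + x_{i+1})·c_i = 2054, so x̄ = 2054 / (6·79) = 13/3.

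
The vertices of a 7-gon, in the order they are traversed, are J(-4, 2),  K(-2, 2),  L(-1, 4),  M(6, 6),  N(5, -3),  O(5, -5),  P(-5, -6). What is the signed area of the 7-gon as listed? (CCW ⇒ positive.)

Apply the shoelace formula: 2A = Σ (x_i·y_{i+1} − x_{i+1}·y_i), indices taken mod 7.
Σ = (-4) + (-6) + (-30) + (-48) + (-10) + (-55) + (-34) = -187
Signed area = Σ/2 = -93.5 (negative ⇒ clockwise traversal).

-93.5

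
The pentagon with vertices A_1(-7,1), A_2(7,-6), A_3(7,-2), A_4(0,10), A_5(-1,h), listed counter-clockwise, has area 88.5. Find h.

The doubled signed area Σ (x_i y_{i+1} − x_{i+1} y_i) is linear in h.
With h=0 it equals 142; the coefficient of h is 7 (from the two edges through A_5).
So 7·h + 142 = 2·88.5 = 177 ⇒ h = 5.

5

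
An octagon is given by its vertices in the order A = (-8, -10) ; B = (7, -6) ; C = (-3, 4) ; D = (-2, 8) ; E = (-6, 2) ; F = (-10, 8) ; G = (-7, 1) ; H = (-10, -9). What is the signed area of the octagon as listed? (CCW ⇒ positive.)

Apply Gauss's area formula: 2A = Σ (x_i·y_{i+1} − x_{i+1}·y_i), indices taken mod 8.
Σ = (118) + (10) + (-16) + (44) + (-28) + (46) + (73) + (28) = 275
Signed area = Σ/2 = 137.5 (positive ⇒ counter-clockwise traversal).

137.5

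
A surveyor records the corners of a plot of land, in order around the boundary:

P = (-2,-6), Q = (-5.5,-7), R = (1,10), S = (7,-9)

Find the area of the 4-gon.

103

Σ = (-19) + (-48) + (-79) + (-60) = -206
Area = |Σ|/2 = 103.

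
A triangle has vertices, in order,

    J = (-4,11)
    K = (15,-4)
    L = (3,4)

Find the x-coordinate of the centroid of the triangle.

14/3

Apply the surveyor's formula. First the cross-terms c_i = x_i·y_{i+1} − x_{i+1}·y_i:
  -149, 72, 49  ⇒  2A = -28, A = -14.
Then Σ (x_i + x_{i+1})·c_i = -392, so x̄ = -392 / (6·(-14)) = 14/3.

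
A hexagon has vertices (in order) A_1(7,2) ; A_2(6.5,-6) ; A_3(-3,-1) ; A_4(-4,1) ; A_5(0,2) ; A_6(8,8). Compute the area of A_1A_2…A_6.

Apply the shoelace formula: 2A = Σ (x_i·y_{i+1} − x_{i+1}·y_i), indices taken mod 6.
Σ = (-55) + (-24.5) + (-7) + (-8) + (-16) + (-40) = -150.5
Area = |Σ|/2 = 75.25.

75.25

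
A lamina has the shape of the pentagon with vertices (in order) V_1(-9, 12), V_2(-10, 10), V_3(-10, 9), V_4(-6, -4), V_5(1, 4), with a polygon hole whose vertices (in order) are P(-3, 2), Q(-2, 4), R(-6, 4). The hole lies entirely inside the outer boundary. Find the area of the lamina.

Outer boundary:
Apply the surveyor's formula: 2A = Σ (x_i·y_{i+1} − x_{i+1}·y_i), indices taken mod 5.
Σ = (30) + (10) + (94) + (-20) + (48) = 162
Area = |Σ|/2 = 81.
Hole:
P→Q: (-3)(4) − (-2)(2) = -8
Q→R: (-2)(4) − (-6)(4) = 16
R→P: (-6)(2) − (-3)(4) = 0
Σ = 8
Area = |Σ|/2 = 4.
Net area = 81 − 4 = 77.

77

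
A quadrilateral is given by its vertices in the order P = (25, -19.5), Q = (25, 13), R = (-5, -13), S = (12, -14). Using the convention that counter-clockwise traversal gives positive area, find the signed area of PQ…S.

Apply the surveyor's formula: 2A = Σ (x_i·y_{i+1} − x_{i+1}·y_i), indices taken mod 4.
Σ = (812.5) + (-260) + (226) + (116) = 894.5
Signed area = Σ/2 = 447.25 (positive ⇒ counter-clockwise traversal).

447.25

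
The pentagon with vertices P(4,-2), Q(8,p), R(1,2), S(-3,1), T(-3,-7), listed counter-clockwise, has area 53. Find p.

Write out the shoelace sum; only the two edges meeting at Q involve p:
2·Area = [(4·p − 8·(-2)) + (8·2 − 1·p)] + 65
       = 3·p + 97 = 106
⇒ p = 3.

3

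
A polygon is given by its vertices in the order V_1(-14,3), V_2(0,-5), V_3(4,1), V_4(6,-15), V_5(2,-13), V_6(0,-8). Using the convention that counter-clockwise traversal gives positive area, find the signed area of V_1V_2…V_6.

Cross-terms: 70, 20, -66, -48, -16, -112  ⇒  Σ = -152
Signed area = Σ/2 = -76 (negative ⇒ clockwise traversal).

-76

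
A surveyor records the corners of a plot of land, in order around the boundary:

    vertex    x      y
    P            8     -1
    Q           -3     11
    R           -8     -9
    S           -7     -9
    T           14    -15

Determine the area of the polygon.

Apply Gauss's area formula: 2A = Σ (x_i·y_{i+1} − x_{i+1}·y_i), indices taken mod 5.
Σ = (85) + (115) + (9) + (231) + (106) = 546
Area = |Σ|/2 = 273.

273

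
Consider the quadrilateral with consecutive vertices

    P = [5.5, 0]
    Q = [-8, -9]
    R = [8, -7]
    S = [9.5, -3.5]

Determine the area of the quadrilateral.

Apply the shoelace formula: 2A = Σ (x_i·y_{i+1} − x_{i+1}·y_i), indices taken mod 4.
P→Q: (5.5)(-9) − (-8)(0) = -49.5
Q→R: (-8)(-7) − (8)(-9) = 128
R→S: (8)(-3.5) − (9.5)(-7) = 38.5
S→P: (9.5)(0) − (5.5)(-3.5) = 19.25
Σ = 136.25
Area = |Σ|/2 = 68.125.

68.125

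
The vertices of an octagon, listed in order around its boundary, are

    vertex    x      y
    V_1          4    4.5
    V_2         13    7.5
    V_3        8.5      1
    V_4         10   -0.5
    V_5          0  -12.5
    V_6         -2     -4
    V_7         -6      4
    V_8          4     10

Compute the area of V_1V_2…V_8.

186.75

Apply Gauss's area formula: 2A = Σ (x_i·y_{i+1} − x_{i+1}·y_i), indices taken mod 8.
V_1→V_2: (4)(7.5) − (13)(4.5) = -28.5
V_2→V_3: (13)(1) − (8.5)(7.5) = -50.75
V_3→V_4: (8.5)(-0.5) − (10)(1) = -14.25
V_4→V_5: (10)(-12.5) − (0)(-0.5) = -125
V_5→V_6: (0)(-4) − (-2)(-12.5) = -25
V_6→V_7: (-2)(4) − (-6)(-4) = -32
V_7→V_8: (-6)(10) − (4)(4) = -76
V_8→V_1: (4)(4.5) − (4)(10) = -22
Σ = -373.5
Area = |Σ|/2 = 186.75.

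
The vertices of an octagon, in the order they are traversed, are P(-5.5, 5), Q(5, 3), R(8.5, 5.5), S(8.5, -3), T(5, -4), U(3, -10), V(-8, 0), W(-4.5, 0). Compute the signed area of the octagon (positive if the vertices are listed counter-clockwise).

-135.625

Apply the shoelace (surveyor's) formula: 2A = Σ (x_i·y_{i+1} − x_{i+1}·y_i), indices taken mod 8.
P→Q: (-5.5)(3) − (5)(5) = -41.5
Q→R: (5)(5.5) − (8.5)(3) = 2
R→S: (8.5)(-3) − (8.5)(5.5) = -72.25
S→T: (8.5)(-4) − (5)(-3) = -19
T→U: (5)(-10) − (3)(-4) = -38
U→V: (3)(0) − (-8)(-10) = -80
V→W: (-8)(0) − (-4.5)(0) = 0
W→P: (-4.5)(5) − (-5.5)(0) = -22.5
Σ = -271.25
Signed area = Σ/2 = -135.625 (negative ⇒ clockwise traversal).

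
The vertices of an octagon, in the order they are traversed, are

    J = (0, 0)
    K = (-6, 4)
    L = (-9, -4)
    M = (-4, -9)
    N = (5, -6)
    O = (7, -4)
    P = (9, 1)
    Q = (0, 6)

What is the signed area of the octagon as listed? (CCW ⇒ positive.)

156.5

Apply the surveyor's formula: 2A = Σ (x_i·y_{i+1} − x_{i+1}·y_i), indices taken mod 8.
J→K: (0)(4) − (-6)(0) = 0
K→L: (-6)(-4) − (-9)(4) = 60
L→M: (-9)(-9) − (-4)(-4) = 65
M→N: (-4)(-6) − (5)(-9) = 69
N→O: (5)(-4) − (7)(-6) = 22
O→P: (7)(1) − (9)(-4) = 43
P→Q: (9)(6) − (0)(1) = 54
Q→J: (0)(0) − (0)(6) = 0
Σ = 313
Signed area = Σ/2 = 156.5 (positive ⇒ counter-clockwise traversal).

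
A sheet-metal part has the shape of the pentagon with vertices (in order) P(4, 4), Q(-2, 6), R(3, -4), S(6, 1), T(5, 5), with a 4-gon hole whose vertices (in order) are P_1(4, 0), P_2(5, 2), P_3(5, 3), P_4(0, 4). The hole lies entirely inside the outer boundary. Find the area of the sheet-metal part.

Outer boundary:
Σ = (32) + (-10) + (27) + (25) + (0) = 74
Area = |Σ|/2 = 37.
Hole:
Apply the surveyor's formula: 2A = Σ (x_i·y_{i+1} − x_{i+1}·y_i), indices taken mod 4.
Cross-terms: 8, 5, 20, -16  ⇒  Σ = 17
Area = |Σ|/2 = 8.5.
Net area = 37 − 8.5 = 28.5.

28.5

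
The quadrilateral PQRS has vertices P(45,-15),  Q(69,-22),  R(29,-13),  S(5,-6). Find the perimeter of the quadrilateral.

|PQ| = √((24)² + (-7)²) = √625 = 25
|QR| = √((-40)² + (9)²) = √1681 = 41
|RS| = √((-24)² + (7)²) = √625 = 25
|SP| = √((40)² + (-9)²) = √1681 = 41
Perimeter = 25 + 41 + 25 + 41 = 132.

132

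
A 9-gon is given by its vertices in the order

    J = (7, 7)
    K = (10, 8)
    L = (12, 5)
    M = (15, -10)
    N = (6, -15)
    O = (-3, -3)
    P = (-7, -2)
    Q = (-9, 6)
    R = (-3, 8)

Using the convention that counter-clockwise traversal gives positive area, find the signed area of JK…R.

Cross-terms: -14, -46, -195, -165, -63, -15, -60, -54, -77  ⇒  Σ = -689
Signed area = Σ/2 = -344.5 (negative ⇒ clockwise traversal).

-344.5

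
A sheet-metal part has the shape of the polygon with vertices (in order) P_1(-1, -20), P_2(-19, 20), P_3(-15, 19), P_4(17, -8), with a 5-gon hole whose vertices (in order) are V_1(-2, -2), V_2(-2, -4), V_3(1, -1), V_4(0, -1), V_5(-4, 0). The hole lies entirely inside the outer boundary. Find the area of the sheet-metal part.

499.5

Outer boundary:
Σ = (-400) + (-61) + (-203) + (-348) = -1012
Area = |Σ|/2 = 506.
Hole:
V_1→V_2: (-2)(-4) − (-2)(-2) = 4
V_2→V_3: (-2)(-1) − (1)(-4) = 6
V_3→V_4: (1)(-1) − (0)(-1) = -1
V_4→V_5: (0)(0) − (-4)(-1) = -4
V_5→V_1: (-4)(-2) − (-2)(0) = 8
Σ = 13
Area = |Σ|/2 = 6.5.
Net area = 506 − 6.5 = 499.5.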